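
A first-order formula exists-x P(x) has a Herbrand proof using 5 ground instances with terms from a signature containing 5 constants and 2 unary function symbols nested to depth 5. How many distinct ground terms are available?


Herbrand terms by depth:
Depth 0: 5 constants
Depth 1: 10 new terms (running total: 15)
Depth 2: 20 new terms (running total: 35)
Depth 3: 40 new terms (running total: 75)
Depth 4: 80 new terms (running total: 155)
Depth 5: 160 new terms (running total: 315)
Total distinct ground terms = 315

315


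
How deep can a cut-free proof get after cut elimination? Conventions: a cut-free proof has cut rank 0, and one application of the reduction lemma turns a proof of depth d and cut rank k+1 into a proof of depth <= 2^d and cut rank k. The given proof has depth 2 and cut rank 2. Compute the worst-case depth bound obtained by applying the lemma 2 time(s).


Each rank reduction sends depth d to at most 2^d; cut rank r needs r reductions.
2_0(2) = 2
2_1(2) = 2^2 = 4
2_2(2) = 2^4 = 16
Cut-free depth bound = 16

16


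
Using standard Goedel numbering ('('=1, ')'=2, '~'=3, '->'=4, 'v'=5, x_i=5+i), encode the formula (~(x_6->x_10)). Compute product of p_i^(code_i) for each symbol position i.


Formula: (~(x_6->x_10))
Symbol codes: [1, 3, 1, 11, 4, 15, 2, 2]
Primes: [2, 3, 5, 7, 11, 13, 17, 19]
p_1^1 = 2^1 = 2
p_2^3 = 3^3 = 27
p_3^1 = 5^1 = 5
p_4^11 = 7^11 = 1977326743
p_5^4 = 11^4 = 14641
p_6^15 = 13^15 = 51185893014090757
p_7^2 = 17^2 = 289
p_8^2 = 19^2 = 361
Product = 41741521397882173274147556536464273530

41741521397882173274147556536464273530


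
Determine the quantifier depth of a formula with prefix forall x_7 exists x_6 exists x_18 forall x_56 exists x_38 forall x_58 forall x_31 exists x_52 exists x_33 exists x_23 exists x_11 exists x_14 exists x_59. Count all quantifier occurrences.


Quantifier prefix has 13 quantifier symbols.
Quantifier depth = 13

13


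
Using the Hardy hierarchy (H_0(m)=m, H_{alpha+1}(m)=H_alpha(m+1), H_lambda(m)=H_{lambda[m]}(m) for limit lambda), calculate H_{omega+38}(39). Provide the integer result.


H_{omega+38}(39):
Unwind the 38 successor steps: H_{omega+38}(39) = H_omega(39+38) = H_omega(77).
H_omega(m) = H_m(m) = m + m = 2m.
Result = 2 * 77 = 154

154


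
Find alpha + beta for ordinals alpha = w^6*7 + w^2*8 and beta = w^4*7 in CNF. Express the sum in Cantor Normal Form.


Ordinal addition (w^6*7 + w^2*8) + w^4*7:
alpha's leading term has exponent 6 > beta's exponent 4, so it survives.
alpha's tail term has exponent 2 < beta's exponent 4, so it is absorbed by beta.
In ordinal addition, any term followed by a strictly larger-exponent term is absorbed.
Result = w^6*7 + w^4*7

w^6*7 + w^4*7


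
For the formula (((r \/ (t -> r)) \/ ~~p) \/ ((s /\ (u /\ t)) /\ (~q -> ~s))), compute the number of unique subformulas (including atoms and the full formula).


Formula: (((r \/ (t -> r)) \/ ~~p) \/ ((s /\ (u /\ t)) /\ (~q -> ~s)))
Subformulas found:
  1. r
  2. q
  3. u
  4. s
  5. t
  6. p
  7. ~p
  8. ~s
  9. ~q
  10. ~~p
  11. (u /\ t)
  12. (t -> r)
  13. (~q -> ~s)
  14. (r \/ (t -> r))
  15. (s /\ (u /\ t))
  16. ((r \/ (t -> r)) \/ ~~p)
  17. ((s /\ (u /\ t)) /\ (~q -> ~s))
  18. (((r \/ (t -> r)) \/ ~~p) \/ ((s /\ (u /\ t)) /\ (~q -> ~s)))
Total distinct subformulas = 18

18


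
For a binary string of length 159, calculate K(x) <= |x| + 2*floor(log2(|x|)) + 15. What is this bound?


floor(log2(159)) = 7
2 * 7 = 14
K(x) <= 159 + 14 + 15 = 188

188


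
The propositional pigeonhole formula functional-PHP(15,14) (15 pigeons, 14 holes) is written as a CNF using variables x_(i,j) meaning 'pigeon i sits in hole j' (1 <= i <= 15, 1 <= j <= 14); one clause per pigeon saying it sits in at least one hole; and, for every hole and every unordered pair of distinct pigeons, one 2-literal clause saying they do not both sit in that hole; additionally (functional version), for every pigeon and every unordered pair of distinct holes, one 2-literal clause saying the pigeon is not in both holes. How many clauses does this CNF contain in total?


functional-PHP(15,14): 15 pigeons, 14 holes, 15*14 = 210 variables.
- pigeon clauses: one per pigeon -> 15 clauses
- hole clauses: 14 holes * C(15,2) = 14 * 105 -> 1470 clauses
- functional clauses: 15 pigeons * C(14,2) = 15 * 91 -> 1365 clauses
Total clauses = 15 + 1470 + 1365 = 2850

2850


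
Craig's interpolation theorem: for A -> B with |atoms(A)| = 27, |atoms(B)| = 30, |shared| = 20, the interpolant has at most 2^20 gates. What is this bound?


Shared atoms = 20
Craig interpolant size bound = 2^20
= 1048576

1048576


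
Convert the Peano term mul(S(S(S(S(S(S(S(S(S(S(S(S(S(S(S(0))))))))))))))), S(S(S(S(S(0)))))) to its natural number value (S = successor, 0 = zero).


mul(S^15(0), S^5(0)):
S^15(0) = 15
S^5(0) = 5
15 * 5 = 75

75


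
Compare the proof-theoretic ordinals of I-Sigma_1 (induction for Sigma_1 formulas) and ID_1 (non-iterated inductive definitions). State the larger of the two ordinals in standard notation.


Proof-theoretic ordinal of I-Sigma_1 (induction for Sigma_1 formulas): omega^omega
Proof-theoretic ordinal of ID_1 (non-iterated inductive definitions): psi_0(epsilon_{Omega+1})
Comparing: omega^omega < psi_0(epsilon_{Omega+1}).
The larger ordinal is psi_0(epsilon_{Omega+1}) (from ID_1 (non-iterated inductive definitions)).

psi_0(epsilon_{Omega+1})


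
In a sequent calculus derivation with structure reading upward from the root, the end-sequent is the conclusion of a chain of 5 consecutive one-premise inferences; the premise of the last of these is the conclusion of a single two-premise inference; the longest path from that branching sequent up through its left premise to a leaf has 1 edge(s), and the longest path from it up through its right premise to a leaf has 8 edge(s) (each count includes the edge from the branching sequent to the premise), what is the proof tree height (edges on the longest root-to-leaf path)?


Longest path through the left premise: 1 edges (measured from the branching sequent)
Longest path through the right premise: 8 edges
Height of the subtree rooted at the branching sequent: max(1, 8) = 8
The branching sequent sits 5 edges above the root (the chain of one-premise inferences), so height = 8 + 5 = 13

13


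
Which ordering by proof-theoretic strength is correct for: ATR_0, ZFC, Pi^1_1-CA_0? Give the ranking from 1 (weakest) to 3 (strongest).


Ordering by consistency strength:
1. ATR_0
2. Pi^1_1-CA_0
3. ZFC


ATR_0=1, ZFC=3, Pi^1_1-CA_0=2


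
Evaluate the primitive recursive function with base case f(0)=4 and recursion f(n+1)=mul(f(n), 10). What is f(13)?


f(0) = 4
f(1) = mul(f(0), 10) = mul(4, 10) = 40
f(2) = mul(f(1), 10) = mul(40, 10) = 400
f(3) = mul(f(2), 10) = mul(400, 10) = 4000
f(4) = mul(f(3), 10) = mul(4000, 10) = 40000
f(5) = mul(f(4), 10) = mul(40000, 10) = 400000
f(6) = mul(f(5), 10) = mul(400000, 10) = 4000000
f(7) = mul(f(6), 10) = mul(4000000, 10) = 40000000
f(8) = mul(f(7), 10) = mul(40000000, 10) = 400000000
f(9) = mul(f(8), 10) = mul(400000000, 10) = 4000000000
f(10) = mul(f(9), 10) = mul(4000000000, 10) = 40000000000
f(11) = mul(f(10), 10) = mul(40000000000, 10) = 400000000000
f(12) = mul(f(11), 10) = mul(400000000000, 10) = 4000000000000
f(13) = mul(f(12), 10) = mul(4000000000000, 10) = 40000000000000


40000000000000


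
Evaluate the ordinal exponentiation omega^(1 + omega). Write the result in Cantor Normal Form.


omega^(1 + omega):
In ordinal addition a term is absorbed by a following term of strictly larger exponent: 0 < 1, so 1 + omega = omega.
omega raised to a CNF ordinal is a single CNF term: Result = omega^omega

omega^omega


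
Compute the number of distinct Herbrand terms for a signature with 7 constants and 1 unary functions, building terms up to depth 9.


Herbrand terms by depth:
Depth 0: 7 constants
Depth 1: 7 new terms (running total: 14)
Depth 2: 7 new terms (running total: 21)
Depth 3: 7 new terms (running total: 28)
Depth 4: 7 new terms (running total: 35)
Depth 5: 7 new terms (running total: 42)
Depth 6: 7 new terms (running total: 49)
Depth 7: 7 new terms (running total: 56)
Depth 8: 7 new terms (running total: 63)
Depth 9: 7 new terms (running total: 70)
Total distinct ground terms = 70

70


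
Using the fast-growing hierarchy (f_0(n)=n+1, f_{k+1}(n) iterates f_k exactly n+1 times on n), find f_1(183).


f_1(183) = f_0^184(183)
f_0 adds 1 each time, applied 184 times.
f_1(183) = 183 + 184 = 367

367


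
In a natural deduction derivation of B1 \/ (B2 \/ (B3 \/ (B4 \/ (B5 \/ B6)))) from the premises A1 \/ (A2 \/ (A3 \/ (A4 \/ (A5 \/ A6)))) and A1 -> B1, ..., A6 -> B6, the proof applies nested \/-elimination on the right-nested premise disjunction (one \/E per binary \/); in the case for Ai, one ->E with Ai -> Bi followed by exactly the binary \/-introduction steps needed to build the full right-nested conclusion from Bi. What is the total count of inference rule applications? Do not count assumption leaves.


Constructive dilemma with 6 branches, all disjunctions right-nested:
- \/E: the premise has 5 binary \/, each eliminated once: 5 nodes.
- ->E: one per case (Ai with Ai -> Bi gives Bi): 6 nodes.
- \/I: in case i < n, Bi needs 1 step to form Bi \/ (B(i+1) \/ ...) and then i-1 steps to prepend B(i-1), ..., B1, i.e. i steps; in case i = n, B6 needs 5 prepend steps.
  \/I total = (1 + 2 + ... + 5) + 5 = 15 + 5 = 20 nodes.
Total = 5 + 6 + 20 = 31

31


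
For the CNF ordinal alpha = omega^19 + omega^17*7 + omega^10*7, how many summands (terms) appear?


CNF: omega^19 + omega^17*7 + omega^10*7
Count the summands separated by '+':
  term 1: omega^19
  term 2: omega^17*7
  term 3: omega^10*7
Total terms = 3

3


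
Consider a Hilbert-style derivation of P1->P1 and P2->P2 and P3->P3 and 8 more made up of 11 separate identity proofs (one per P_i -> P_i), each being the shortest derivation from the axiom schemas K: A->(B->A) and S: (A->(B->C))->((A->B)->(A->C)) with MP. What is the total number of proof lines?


The shortest proof of A->A from K and S in the Hilbert calculus has exactly 5 lines:
(1) K instance A->((A->A)->A), (2) S instance, (3) MP on 1,2, (4) K instance A->(A->A), (5) MP on 3,4.
For 11 independent identities: 11 * 5 = 55 lines total.

55


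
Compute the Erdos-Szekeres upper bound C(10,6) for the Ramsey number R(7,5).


R(7,5) <= C(7+5-2, 7-1) = C(10, 6)
C(10, 6) = 10! / (6! * 4!)
= 210

210


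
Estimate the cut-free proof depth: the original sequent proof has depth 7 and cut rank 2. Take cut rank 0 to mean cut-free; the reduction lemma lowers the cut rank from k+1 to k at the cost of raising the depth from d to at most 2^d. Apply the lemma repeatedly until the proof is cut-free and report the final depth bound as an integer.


Each rank reduction sends depth d to at most 2^d; cut rank r needs r reductions.
2_0(7) = 7
2_1(7) = 2^7 = 128
2_2(7) = 2^128 = 340282366920938463463374607431768211456
Cut-free depth bound = 340282366920938463463374607431768211456

340282366920938463463374607431768211456


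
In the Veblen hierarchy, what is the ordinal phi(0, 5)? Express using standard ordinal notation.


phi(0, 5):
phi(0, beta) = omega^beta by definition.
phi(0, 5) = omega^5

omega^5


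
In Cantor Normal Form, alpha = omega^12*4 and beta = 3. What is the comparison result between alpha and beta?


Compare term by term from highest exponent:
alpha = omega^12*4
beta = 3
Term 1: alpha has omega^12*4, beta has omega^0*3
Result: alpha > beta

alpha > beta


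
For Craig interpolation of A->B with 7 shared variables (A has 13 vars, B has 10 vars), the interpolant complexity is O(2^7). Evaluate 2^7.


Shared atoms = 7
Craig interpolant size bound = 2^7
= 128

128


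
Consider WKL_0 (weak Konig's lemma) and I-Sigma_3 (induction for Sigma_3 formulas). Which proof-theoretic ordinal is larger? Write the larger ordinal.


Proof-theoretic ordinal of WKL_0 (weak Konig's lemma): omega^omega
Proof-theoretic ordinal of I-Sigma_3 (induction for Sigma_3 formulas): omega^(omega^(omega^omega))
Comparing: omega^omega < omega^(omega^(omega^omega)).
The larger ordinal is omega^(omega^(omega^omega)) (from I-Sigma_3 (induction for Sigma_3 formulas)).

omega^(omega^(omega^omega))


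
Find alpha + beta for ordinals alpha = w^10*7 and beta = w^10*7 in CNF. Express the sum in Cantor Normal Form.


Ordinal addition w^10*7 + w^10*7:
Both terms have the same exponent 10.
w^e*c + w^e*d = w^e*(c+d).
Result = w^10*(7+7) = w^10*14

w^10*14


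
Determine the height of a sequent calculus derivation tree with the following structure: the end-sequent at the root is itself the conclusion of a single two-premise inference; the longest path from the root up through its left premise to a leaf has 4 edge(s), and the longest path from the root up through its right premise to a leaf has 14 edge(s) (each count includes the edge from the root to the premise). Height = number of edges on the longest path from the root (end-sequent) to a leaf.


Longest path through the left premise: 4 edges (measured from the branching sequent)
Longest path through the right premise: 14 edges
Height of the subtree rooted at the branching sequent: max(4, 14) = 14
The branching sequent is the root itself.
Total height = 14

14


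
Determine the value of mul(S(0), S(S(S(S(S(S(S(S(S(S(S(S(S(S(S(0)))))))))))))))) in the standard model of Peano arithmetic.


mul(S^1(0), S^15(0)):
S^1(0) = 1
S^15(0) = 15
1 * 15 = 15

15


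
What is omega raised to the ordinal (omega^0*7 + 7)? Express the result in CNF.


omega^(omega^0*7 + 7):
omega^0 = 1, so the exponent is 7 + 7 = 14 (finite ordinal addition).
Result = omega^14, already a single CNF term.

omega^14


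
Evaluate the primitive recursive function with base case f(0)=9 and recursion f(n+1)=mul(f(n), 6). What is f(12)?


f(0) = 9
f(1) = mul(f(0), 6) = mul(9, 6) = 54
f(2) = mul(f(1), 6) = mul(54, 6) = 324
f(3) = mul(f(2), 6) = mul(324, 6) = 1944
f(4) = mul(f(3), 6) = mul(1944, 6) = 11664
f(5) = mul(f(4), 6) = mul(11664, 6) = 69984
f(6) = mul(f(5), 6) = mul(69984, 6) = 419904
f(7) = mul(f(6), 6) = mul(419904, 6) = 2519424
f(8) = mul(f(7), 6) = mul(2519424, 6) = 15116544
f(9) = mul(f(8), 6) = mul(15116544, 6) = 90699264
f(10) = mul(f(9), 6) = mul(90699264, 6) = 544195584
f(11) = mul(f(10), 6) = mul(544195584, 6) = 3265173504
f(12) = mul(f(11), 6) = mul(3265173504, 6) = 19591041024


19591041024


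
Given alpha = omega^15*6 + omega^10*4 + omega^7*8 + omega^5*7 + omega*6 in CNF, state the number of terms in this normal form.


CNF: omega^15*6 + omega^10*4 + omega^7*8 + omega^5*7 + omega*6
Count the summands separated by '+':
  term 1: omega^15*6
  term 2: omega^10*4
  term 3: omega^7*8
  term 4: omega^5*7
  term 5: omega*6
Total terms = 5

5


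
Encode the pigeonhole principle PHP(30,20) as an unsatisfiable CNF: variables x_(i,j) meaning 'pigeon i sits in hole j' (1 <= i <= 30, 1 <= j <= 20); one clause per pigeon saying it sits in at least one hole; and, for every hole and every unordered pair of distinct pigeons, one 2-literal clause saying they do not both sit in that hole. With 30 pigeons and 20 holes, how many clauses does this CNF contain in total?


PHP(30,20): 30 pigeons, 20 holes, 30*20 = 600 variables.
- pigeon clauses: one per pigeon -> 30 clauses
- hole clauses: 20 holes * C(30,2) = 20 * 435 -> 8700 clauses
Total clauses = 30 + 8700 = 8730

8730


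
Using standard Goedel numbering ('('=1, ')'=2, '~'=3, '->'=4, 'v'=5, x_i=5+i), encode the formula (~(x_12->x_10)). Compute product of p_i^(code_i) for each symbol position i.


Formula: (~(x_12->x_10))
Symbol codes: [1, 3, 1, 17, 4, 15, 2, 2]
Primes: [2, 3, 5, 7, 11, 13, 17, 19]
p_1^1 = 2^1 = 2
p_2^3 = 3^3 = 27
p_3^1 = 5^1 = 5
p_4^17 = 7^17 = 232630513987207
p_5^4 = 11^4 = 14641
p_6^15 = 13^15 = 51185893014090757
p_7^2 = 17^2 = 289
p_8^2 = 19^2 = 361
Product = 4910848250939439803530185878958485316530970

4910848250939439803530185878958485316530970


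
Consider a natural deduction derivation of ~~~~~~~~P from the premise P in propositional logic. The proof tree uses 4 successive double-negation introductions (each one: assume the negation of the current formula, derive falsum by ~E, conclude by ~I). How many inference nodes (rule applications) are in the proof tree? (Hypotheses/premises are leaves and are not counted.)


Each double-negation introduction (from C infer ~~C) uses 2 inference nodes: one ~E (C and ~C give falsum) and one ~I (discharge ~C).
4 double negations = 4 * 2 = 8 inference nodes.

8


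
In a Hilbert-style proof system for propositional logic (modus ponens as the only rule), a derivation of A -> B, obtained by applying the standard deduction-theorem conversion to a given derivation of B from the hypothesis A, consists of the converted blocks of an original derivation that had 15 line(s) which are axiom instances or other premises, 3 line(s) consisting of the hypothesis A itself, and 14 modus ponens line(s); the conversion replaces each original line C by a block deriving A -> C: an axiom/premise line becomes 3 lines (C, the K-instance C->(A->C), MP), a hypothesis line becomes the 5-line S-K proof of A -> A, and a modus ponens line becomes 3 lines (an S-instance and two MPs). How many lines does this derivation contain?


Deduction-theorem conversion, block by block:
- 15 axiom/premise lines -> 3 lines each = 45
- 3 hypothesis lines -> 5 lines each (identity proof A->A) = 15
- 14 MP lines -> 3 lines each (S-instance, MP, MP) = 42
Total = 45 + 15 + 42 = 102 lines.

102


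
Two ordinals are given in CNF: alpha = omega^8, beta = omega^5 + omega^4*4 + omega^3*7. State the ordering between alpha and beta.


Compare term by term from highest exponent:
alpha = omega^8
beta = omega^5 + omega^4*4 + omega^3*7
Term 1: alpha has omega^8*1, beta has omega^5*1
Term 2: alpha has omega^0*0, beta has omega^4*4
Term 3: alpha has omega^0*0, beta has omega^3*7
Result: alpha > beta

alpha > beta


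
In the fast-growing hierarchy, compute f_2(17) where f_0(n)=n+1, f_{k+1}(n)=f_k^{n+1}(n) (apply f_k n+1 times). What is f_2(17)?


f_2(17) = f_1^18(17)
f_1(m) = 2m + 1.
Iterating: f_1^k(n) = 2^k*(n+1) - 1.
f_2(17) = 2^18*(17+1) - 1 = 262144*18 - 1 = 4718591

4718591


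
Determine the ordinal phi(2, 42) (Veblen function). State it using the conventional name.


phi(2, 42):
phi(2, beta) = zeta_beta (the beta-th zeta number, fixed point of epsilon).
phi(2, 42) = zeta_42

zeta_42


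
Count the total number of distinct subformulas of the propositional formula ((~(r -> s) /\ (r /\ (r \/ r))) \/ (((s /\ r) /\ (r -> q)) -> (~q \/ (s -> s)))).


Formula: ((~(r -> s) /\ (r /\ (r \/ r))) \/ (((s /\ r) /\ (r -> q)) -> (~q \/ (s -> s))))
Subformulas found:
  1. q
  2. s
  3. r
  4. ~q
  5. (s /\ r)
  6. (r \/ r)
  7. (r -> q)
  8. (r -> s)
  9. (s -> s)
  10. ~(r -> s)
  11. (r /\ (r \/ r))
  12. (~q \/ (s -> s))
  13. ((s /\ r) /\ (r -> q))
  14. (~(r -> s) /\ (r /\ (r \/ r)))
  15. (((s /\ r) /\ (r -> q)) -> (~q \/ (s -> s)))
  16. ((~(r -> s) /\ (r /\ (r \/ r))) \/ (((s /\ r) /\ (r -> q)) -> (~q \/ (s -> s))))
Total distinct subformulas = 16

16


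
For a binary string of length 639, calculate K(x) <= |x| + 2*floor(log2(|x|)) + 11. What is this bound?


floor(log2(639)) = 9
2 * 9 = 18
K(x) <= 639 + 18 + 11 = 668

668


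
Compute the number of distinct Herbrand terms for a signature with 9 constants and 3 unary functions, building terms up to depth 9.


Herbrand terms by depth:
Depth 0: 9 constants
Depth 1: 27 new terms (running total: 36)
Depth 2: 81 new terms (running total: 117)
Depth 3: 243 new terms (running total: 360)
Depth 4: 729 new terms (running total: 1089)
Depth 5: 2187 new terms (running total: 3276)
Depth 6: 6561 new terms (running total: 9837)
Depth 7: 19683 new terms (running total: 29520)
Depth 8: 59049 new terms (running total: 88569)
Depth 9: 177147 new terms (running total: 265716)
Total distinct ground terms = 265716

265716


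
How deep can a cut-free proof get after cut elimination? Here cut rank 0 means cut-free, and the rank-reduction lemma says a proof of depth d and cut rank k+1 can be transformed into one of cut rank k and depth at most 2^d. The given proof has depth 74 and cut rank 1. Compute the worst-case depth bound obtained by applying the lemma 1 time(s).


Each rank reduction sends depth d to at most 2^d; cut rank r needs r reductions.
2_0(74) = 74
2_1(74) = 2^74 = 18889465931478580854784
Cut-free depth bound = 18889465931478580854784

18889465931478580854784


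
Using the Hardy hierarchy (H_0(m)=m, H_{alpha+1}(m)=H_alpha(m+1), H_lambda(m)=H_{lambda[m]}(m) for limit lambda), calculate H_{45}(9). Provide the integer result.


H_45(9):
For finite ordinals k, H_k(n) = n + k (each successor step adds 1).
H_45(9) = 9 + 45 = 54

54


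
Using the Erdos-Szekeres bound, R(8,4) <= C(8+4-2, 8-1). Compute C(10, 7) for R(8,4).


R(8,4) <= C(8+4-2, 8-1) = C(10, 7)
C(10, 7) = 10! / (7! * 3!)
= 120

120


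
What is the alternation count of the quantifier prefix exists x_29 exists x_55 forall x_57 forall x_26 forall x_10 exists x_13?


Walk the prefix and count type changes:
  position 1: exists -> exists
  position 2: exists -> forall <-- alternation
  position 3: forall -> forall
  position 4: forall -> forall
  position 5: forall -> exists <-- alternation
Total alternations = 2

2


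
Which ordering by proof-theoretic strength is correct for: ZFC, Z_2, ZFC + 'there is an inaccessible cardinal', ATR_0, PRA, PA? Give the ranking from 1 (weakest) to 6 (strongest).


Ordering by consistency strength:
1. PRA
2. PA
3. ATR_0
4. Z_2
5. ZFC
6. ZFC + 'there is an inaccessible cardinal'


ZFC=5, Z_2=4, ZFC + 'there is an inaccessible cardinal'=6, ATR_0=3, PRA=1, PA=2


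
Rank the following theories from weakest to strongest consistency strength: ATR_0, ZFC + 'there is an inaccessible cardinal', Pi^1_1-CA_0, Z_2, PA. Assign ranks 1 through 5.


Ordering by consistency strength:
1. PA
2. ATR_0
3. Pi^1_1-CA_0
4. Z_2
5. ZFC + 'there is an inaccessible cardinal'


ATR_0=2, ZFC + 'there is an inaccessible cardinal'=5, Pi^1_1-CA_0=3, Z_2=4, PA=1


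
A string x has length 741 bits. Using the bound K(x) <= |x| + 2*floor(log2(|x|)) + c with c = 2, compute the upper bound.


floor(log2(741)) = 9
2 * 9 = 18
K(x) <= 741 + 18 + 2 = 761

761


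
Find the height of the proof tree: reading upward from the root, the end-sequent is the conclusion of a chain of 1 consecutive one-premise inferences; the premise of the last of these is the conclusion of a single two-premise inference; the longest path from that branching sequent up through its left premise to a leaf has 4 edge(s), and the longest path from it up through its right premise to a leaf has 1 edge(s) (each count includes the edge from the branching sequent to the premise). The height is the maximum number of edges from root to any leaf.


Longest path through the left premise: 4 edges (measured from the branching sequent)
Longest path through the right premise: 1 edges
Height of the subtree rooted at the branching sequent: max(4, 1) = 4
The branching sequent sits 1 edges above the root (the chain of one-premise inferences), so height = 4 + 1 = 5

5


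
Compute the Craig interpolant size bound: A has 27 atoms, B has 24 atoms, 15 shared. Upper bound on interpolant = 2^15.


Shared atoms = 15
Craig interpolant size bound = 2^15
= 32768

32768


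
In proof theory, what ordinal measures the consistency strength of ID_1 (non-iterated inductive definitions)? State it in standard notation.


The proof-theoretic ordinal of ID_1 (non-iterated inductive definitions) is a standard result in ordinal analysis.
This ordinal is the supremum of order types of primitive recursive well-orderings
that the theory can prove to be well-ordered.
For ID_1 (non-iterated inductive definitions), the proof-theoretic ordinal is psi_0(epsilon_{Omega+1}).

psi_0(epsilon_{Omega+1})


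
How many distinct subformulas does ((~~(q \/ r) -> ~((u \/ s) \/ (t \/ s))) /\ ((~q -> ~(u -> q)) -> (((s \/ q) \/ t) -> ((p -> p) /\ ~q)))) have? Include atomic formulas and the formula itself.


Formula: ((~~(q \/ r) -> ~((u \/ s) \/ (t \/ s))) /\ ((~q -> ~(u -> q)) -> (((s \/ q) \/ t) -> ((p -> p) /\ ~q))))
Subformulas found:
  1. r
  2. q
  3. u
  4. s
  5. t
  6. p
  7. ~q
  8. (q \/ r)
  9. (u -> q)
  10. (s \/ q)
  11. (p -> p)
  12. (u \/ s)
  13. (t \/ s)
  14. ~(u -> q)
  15. ~(q \/ r)
  16. ~~(q \/ r)
  17. ((s \/ q) \/ t)
  18. ((p -> p) /\ ~q)
  19. (~q -> ~(u -> q))
  20. ((u \/ s) \/ (t \/ s))
  21. ~((u \/ s) \/ (t \/ s))
  22. (((s \/ q) \/ t) -> ((p -> p) /\ ~q))
  23. (~~(q \/ r) -> ~((u \/ s) \/ (t \/ s)))
  24. ((~q -> ~(u -> q)) -> (((s \/ q) \/ t) -> ((p -> p) /\ ~q)))
  25. ((~~(q \/ r) -> ~((u \/ s) \/ (t \/ s))) /\ ((~q -> ~(u -> q)) -> (((s \/ q) \/ t) -> ((p -> p) /\ ~q))))
Total distinct subformulas = 25

25


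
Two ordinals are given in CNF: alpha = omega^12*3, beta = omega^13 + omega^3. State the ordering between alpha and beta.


Compare term by term from highest exponent:
alpha = omega^12*3
beta = omega^13 + omega^3
Term 1: alpha has omega^12*3, beta has omega^13*1
Term 2: alpha has omega^0*0, beta has omega^3*1
Result: alpha < beta

alpha < beta


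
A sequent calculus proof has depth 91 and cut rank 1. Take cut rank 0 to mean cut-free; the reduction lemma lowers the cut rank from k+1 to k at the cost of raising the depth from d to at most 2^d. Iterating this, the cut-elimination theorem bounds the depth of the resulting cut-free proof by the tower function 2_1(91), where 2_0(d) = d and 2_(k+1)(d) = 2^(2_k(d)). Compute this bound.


Each rank reduction sends depth d to at most 2^d; cut rank r needs r reductions.
2_0(91) = 91
2_1(91) = 2^91 = 2475880078570760549798248448
Cut-free depth bound = 2475880078570760549798248448

2475880078570760549798248448


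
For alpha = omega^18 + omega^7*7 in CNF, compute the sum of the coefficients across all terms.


CNF: omega^18 + omega^7*7
Coefficients: 1 + 7 = 8

8


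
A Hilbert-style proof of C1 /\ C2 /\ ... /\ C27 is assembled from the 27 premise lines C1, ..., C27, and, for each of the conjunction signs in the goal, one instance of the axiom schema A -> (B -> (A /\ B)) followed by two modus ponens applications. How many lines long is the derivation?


Conjoining 27 premises:
- 27 premise lines
- the goal has 26 conjunction signs; each costs 1 axiom instance + 2 MP = 3 lines: 3 * 26 = 78
Total = 27 + 78 = 105 lines.

105


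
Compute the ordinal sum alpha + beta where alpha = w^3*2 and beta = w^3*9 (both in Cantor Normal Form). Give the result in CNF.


Ordinal addition w^3*2 + w^3*9:
Both terms have the same exponent 3.
w^e*c + w^e*d = w^e*(c+d).
Result = w^3*(2+9) = w^3*11

w^3*11


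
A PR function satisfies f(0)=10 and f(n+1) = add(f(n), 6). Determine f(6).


f(0) = 10
f(1) = add(f(0), 6) = add(10, 6) = 16
f(2) = add(f(1), 6) = add(16, 6) = 22
f(3) = add(f(2), 6) = add(22, 6) = 28
f(4) = add(f(3), 6) = add(28, 6) = 34
f(5) = add(f(4), 6) = add(34, 6) = 40
f(6) = add(f(5), 6) = add(40, 6) = 46


46


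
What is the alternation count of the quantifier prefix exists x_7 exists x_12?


Walk the prefix and count type changes:
  position 1: exists -> exists
Total alternations = 0

0


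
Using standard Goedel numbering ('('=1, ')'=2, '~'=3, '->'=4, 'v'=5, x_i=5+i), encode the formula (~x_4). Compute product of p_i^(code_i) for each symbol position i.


Formula: (~x_4)
Symbol codes: [1, 3, 9, 2]
Primes: [2, 3, 5, 7]
p_1^1 = 2^1 = 2
p_2^3 = 3^3 = 27
p_3^9 = 5^9 = 1953125
p_4^2 = 7^2 = 49
Product = 5167968750

5167968750


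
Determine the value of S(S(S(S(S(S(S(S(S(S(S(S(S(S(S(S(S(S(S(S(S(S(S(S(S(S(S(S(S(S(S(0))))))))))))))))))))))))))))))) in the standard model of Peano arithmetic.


Counting successors applied to 0:
31 applications of S to 0 = 31

31


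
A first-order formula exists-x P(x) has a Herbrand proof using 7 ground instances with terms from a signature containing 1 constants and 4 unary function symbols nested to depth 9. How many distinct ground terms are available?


Herbrand terms by depth:
Depth 0: 1 constants
Depth 1: 4 new terms (running total: 5)
Depth 2: 16 new terms (running total: 21)
Depth 3: 64 new terms (running total: 85)
Depth 4: 256 new terms (running total: 341)
Depth 5: 1024 new terms (running total: 1365)
Depth 6: 4096 new terms (running total: 5461)
Depth 7: 16384 new terms (running total: 21845)
Depth 8: 65536 new terms (running total: 87381)
Depth 9: 262144 new terms (running total: 349525)
Total distinct ground terms = 349525

349525


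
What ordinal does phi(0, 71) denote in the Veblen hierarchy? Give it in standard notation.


phi(0, 71):
phi(0, beta) = omega^beta by definition.
phi(0, 71) = omega^71

omega^71


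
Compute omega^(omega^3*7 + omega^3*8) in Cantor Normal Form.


omega^(omega^3*7 + omega^3*8):
Both terms of the exponent have the same exponent 3, so they merge: omega^3*7 + omega^3*8 = omega^3*(7+8) = omega^3*15.
omega raised to a CNF ordinal is a single CNF term: Result = omega^(omega^3*15)

omega^(omega^3*15)


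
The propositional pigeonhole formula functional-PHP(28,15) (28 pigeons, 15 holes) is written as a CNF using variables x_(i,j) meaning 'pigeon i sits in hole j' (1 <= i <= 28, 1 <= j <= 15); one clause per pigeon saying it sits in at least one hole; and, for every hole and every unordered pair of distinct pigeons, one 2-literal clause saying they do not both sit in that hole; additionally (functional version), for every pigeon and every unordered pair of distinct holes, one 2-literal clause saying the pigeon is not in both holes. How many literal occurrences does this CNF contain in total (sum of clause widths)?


functional-PHP(28,15): 28 pigeons, 15 holes, 28*15 = 420 variables.
- pigeon clauses: one per pigeon -> 28 clauses of width 15 -> 420 literals
- hole clauses: 15 holes * C(28,2) = 15 * 378 -> 5670 clauses of width 2 -> 11340 literals
- functional clauses: 28 pigeons * C(15,2) = 28 * 105 -> 2940 clauses of width 2 -> 5880 literals
Total literal occurrences = 420 + 11340 + 5880 = 17640

17640


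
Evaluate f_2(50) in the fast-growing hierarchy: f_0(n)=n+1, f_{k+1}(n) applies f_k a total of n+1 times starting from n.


f_2(50) = f_1^51(50)
f_1(m) = 2m + 1.
Iterating: f_1^k(n) = 2^k*(n+1) - 1.
f_2(50) = 2^51*(50+1) - 1 = 2251799813685248*51 - 1 = 114841790497947647

114841790497947647


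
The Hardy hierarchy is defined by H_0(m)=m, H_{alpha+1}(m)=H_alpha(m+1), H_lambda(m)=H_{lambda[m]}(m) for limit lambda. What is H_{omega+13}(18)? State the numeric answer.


H_{omega+13}(18):
Unwind the 13 successor steps: H_{omega+13}(18) = H_omega(18+13) = H_omega(31).
H_omega(m) = H_m(m) = m + m = 2m.
Result = 2 * 31 = 62

62


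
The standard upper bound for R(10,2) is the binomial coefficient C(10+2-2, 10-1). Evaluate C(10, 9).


R(10,2) <= C(10+2-2, 10-1) = C(10, 9)
C(10, 9) = 10! / (9! * 1!)
= 10

10


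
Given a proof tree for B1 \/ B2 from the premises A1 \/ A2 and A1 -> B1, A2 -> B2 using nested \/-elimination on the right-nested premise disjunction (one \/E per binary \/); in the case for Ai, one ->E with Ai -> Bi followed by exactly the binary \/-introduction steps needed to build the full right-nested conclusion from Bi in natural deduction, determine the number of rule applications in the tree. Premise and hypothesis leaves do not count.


Constructive dilemma with 2 branches, all disjunctions right-nested:
- \/E: the premise has 1 binary \/, each eliminated once: 1 nodes.
- ->E: one per case (Ai with Ai -> Bi gives Bi): 2 nodes.
- \/I: in case i < n, Bi needs 1 step to form Bi \/ (B(i+1) \/ ...) and then i-1 steps to prepend B(i-1), ..., B1, i.e. i steps; in case i = n, B2 needs 1 prepend steps.
  \/I total = (1 + 2 + ... + 1) + 1 = 1 + 1 = 2 nodes.
Total = 1 + 2 + 2 = 5

5


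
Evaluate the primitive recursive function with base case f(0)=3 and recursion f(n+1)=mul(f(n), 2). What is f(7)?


f(0) = 3
f(1) = mul(f(0), 2) = mul(3, 2) = 6
f(2) = mul(f(1), 2) = mul(6, 2) = 12
f(3) = mul(f(2), 2) = mul(12, 2) = 24
f(4) = mul(f(3), 2) = mul(24, 2) = 48
f(5) = mul(f(4), 2) = mul(48, 2) = 96
f(6) = mul(f(5), 2) = mul(96, 2) = 192
f(7) = mul(f(6), 2) = mul(192, 2) = 384


384


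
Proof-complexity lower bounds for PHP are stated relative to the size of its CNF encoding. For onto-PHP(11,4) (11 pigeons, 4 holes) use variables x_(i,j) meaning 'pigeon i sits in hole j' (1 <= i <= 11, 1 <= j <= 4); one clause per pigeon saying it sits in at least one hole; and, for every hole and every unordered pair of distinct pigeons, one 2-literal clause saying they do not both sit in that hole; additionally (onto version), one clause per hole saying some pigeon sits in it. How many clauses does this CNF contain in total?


onto-PHP(11,4): 11 pigeons, 4 holes, 11*4 = 44 variables.
- pigeon clauses: one per pigeon -> 11 clauses
- hole clauses: 4 holes * C(11,2) = 4 * 55 -> 220 clauses
- onto clauses: one per hole -> 4 clauses
Total clauses = 11 + 220 + 4 = 235

235


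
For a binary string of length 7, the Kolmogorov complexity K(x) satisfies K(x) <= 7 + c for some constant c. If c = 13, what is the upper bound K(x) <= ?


K(x) <= |x| + c = 7 + 13 = 20

20


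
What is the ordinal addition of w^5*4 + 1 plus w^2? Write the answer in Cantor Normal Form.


Ordinal addition (w^5*4 + 1) + w^2:
alpha's leading term has exponent 5 > beta's exponent 2, so it survives.
alpha's tail term has exponent 0 < beta's exponent 2, so it is absorbed by beta.
In ordinal addition, any term followed by a strictly larger-exponent term is absorbed.
Result = w^5*4 + w^2

w^5*4 + w^2


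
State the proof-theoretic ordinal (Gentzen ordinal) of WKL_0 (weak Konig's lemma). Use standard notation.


The proof-theoretic ordinal of WKL_0 (weak Konig's lemma) is a standard result in ordinal analysis.
This ordinal is the supremum of order types of primitive recursive well-orderings
that the theory can prove to be well-ordered.
For WKL_0 (weak Konig's lemma), the proof-theoretic ordinal is omega^omega.

omega^omega


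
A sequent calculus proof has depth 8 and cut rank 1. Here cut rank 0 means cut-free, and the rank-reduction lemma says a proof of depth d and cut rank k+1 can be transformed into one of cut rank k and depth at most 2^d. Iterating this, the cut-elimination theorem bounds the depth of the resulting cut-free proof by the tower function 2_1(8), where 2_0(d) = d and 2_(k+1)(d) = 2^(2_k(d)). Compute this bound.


Each rank reduction sends depth d to at most 2^d; cut rank r needs r reductions.
2_0(8) = 8
2_1(8) = 2^8 = 256
Cut-free depth bound = 256

256


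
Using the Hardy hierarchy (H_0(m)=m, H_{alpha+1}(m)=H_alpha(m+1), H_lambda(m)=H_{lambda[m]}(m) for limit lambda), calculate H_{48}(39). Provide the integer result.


H_48(39):
For finite ordinals k, H_k(n) = n + k (each successor step adds 1).
H_48(39) = 39 + 48 = 87

87


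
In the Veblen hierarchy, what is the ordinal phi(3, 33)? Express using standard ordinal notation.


phi(3, 33):
phi(3, beta) = eta_beta (the beta-th eta number, fixed point of zeta).
phi(3, 33) = eta_33

eta_33


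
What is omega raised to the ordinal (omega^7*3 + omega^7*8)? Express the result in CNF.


omega^(omega^7*3 + omega^7*8):
Both terms of the exponent have the same exponent 7, so they merge: omega^7*3 + omega^7*8 = omega^7*(3+8) = omega^7*11.
omega raised to a CNF ordinal is a single CNF term: Result = omega^(omega^7*11)

omega^(omega^7*11)


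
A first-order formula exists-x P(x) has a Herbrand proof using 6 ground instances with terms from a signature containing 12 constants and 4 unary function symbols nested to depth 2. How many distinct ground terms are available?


Herbrand terms by depth:
Depth 0: 12 constants
Depth 1: 48 new terms (running total: 60)
Depth 2: 192 new terms (running total: 252)
Total distinct ground terms = 252

252


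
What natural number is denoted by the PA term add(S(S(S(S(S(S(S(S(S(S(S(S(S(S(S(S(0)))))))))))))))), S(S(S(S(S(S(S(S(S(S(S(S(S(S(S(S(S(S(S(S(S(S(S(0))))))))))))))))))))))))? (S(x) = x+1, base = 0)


add(S^16(0), S^23(0)):
S^16(0) = 16
S^23(0) = 23
16 + 23 = 39

39


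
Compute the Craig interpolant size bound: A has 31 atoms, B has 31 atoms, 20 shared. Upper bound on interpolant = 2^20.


Shared atoms = 20
Craig interpolant size bound = 2^20
= 1048576

1048576


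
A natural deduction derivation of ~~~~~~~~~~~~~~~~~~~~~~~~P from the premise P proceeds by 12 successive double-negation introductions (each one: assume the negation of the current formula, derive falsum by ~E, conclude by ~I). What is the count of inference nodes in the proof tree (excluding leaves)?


Each double-negation introduction (from C infer ~~C) uses 2 inference nodes: one ~E (C and ~C give falsum) and one ~I (discharge ~C).
12 double negations = 12 * 2 = 24 inference nodes.

24


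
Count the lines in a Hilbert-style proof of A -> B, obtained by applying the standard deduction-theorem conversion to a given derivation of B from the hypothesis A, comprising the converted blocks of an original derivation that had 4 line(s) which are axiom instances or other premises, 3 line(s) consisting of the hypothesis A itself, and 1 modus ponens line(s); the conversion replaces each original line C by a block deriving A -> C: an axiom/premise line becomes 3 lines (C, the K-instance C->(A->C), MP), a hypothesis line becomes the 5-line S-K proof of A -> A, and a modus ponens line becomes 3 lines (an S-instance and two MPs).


Deduction-theorem conversion, block by block:
- 4 axiom/premise lines -> 3 lines each = 12
- 3 hypothesis lines -> 5 lines each (identity proof A->A) = 15
- 1 MP lines -> 3 lines each (S-instance, MP, MP) = 3
Total = 12 + 15 + 3 = 30 lines.

30


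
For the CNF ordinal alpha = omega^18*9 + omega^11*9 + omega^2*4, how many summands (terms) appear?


CNF: omega^18*9 + omega^11*9 + omega^2*4
Count the summands separated by '+':
  term 1: omega^18*9
  term 2: omega^11*9
  term 3: omega^2*4
Total terms = 3

3


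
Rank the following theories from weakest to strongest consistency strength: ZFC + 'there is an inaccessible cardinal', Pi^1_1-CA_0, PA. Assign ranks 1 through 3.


Ordering by consistency strength:
1. PA
2. Pi^1_1-CA_0
3. ZFC + 'there is an inaccessible cardinal'


ZFC + 'there is an inaccessible cardinal'=3, Pi^1_1-CA_0=2, PA=1


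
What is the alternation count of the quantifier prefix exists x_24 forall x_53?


Walk the prefix and count type changes:
  position 1: exists -> forall <-- alternation
Total alternations = 1

1


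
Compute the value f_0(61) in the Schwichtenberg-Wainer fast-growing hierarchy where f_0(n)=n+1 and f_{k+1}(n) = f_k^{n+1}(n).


f_0(61) = 61 + 1 = 62

62


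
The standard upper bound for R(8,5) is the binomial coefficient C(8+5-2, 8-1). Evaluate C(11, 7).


R(8,5) <= C(8+5-2, 8-1) = C(11, 7)
C(11, 7) = 11! / (7! * 4!)
= 330

330


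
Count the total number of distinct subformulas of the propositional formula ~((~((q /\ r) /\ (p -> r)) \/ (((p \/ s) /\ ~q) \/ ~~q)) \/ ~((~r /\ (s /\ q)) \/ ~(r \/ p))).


Formula: ~((~((q /\ r) /\ (p -> r)) \/ (((p \/ s) /\ ~q) \/ ~~q)) \/ ~((~r /\ (s /\ q)) \/ ~(r \/ p)))
Subformulas found:
  1. r
  2. p
  3. q
  4. s
  5. ~r
  6. ~q
  7. ~~q
  8. (q /\ r)
  9. (s /\ q)
  10. (r \/ p)
  11. (p \/ s)
  12. (p -> r)
  13. ~(r \/ p)
  14. (~r /\ (s /\ q))
  15. ((p \/ s) /\ ~q)
  16. ((q /\ r) /\ (p -> r))
  17. ~((q /\ r) /\ (p -> r))
  18. (((p \/ s) /\ ~q) \/ ~~q)
  19. ((~r /\ (s /\ q)) \/ ~(r \/ p))
  20. ~((~r /\ (s /\ q)) \/ ~(r \/ p))
  21. (~((q /\ r) /\ (p -> r)) \/ (((p \/ s) /\ ~q) \/ ~~q))
  22. ((~((q /\ r) /\ (p -> r)) \/ (((p \/ s) /\ ~q) \/ ~~q)) \/ ~((~r /\ (s /\ q)) \/ ~(r \/ p)))
  23. ~((~((q /\ r) /\ (p -> r)) \/ (((p \/ s) /\ ~q) \/ ~~q)) \/ ~((~r /\ (s /\ q)) \/ ~(r \/ p)))
Total distinct subformulas = 23

23


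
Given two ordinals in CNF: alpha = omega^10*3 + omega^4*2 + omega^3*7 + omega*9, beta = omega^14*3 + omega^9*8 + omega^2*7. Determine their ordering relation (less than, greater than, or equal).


Compare term by term from highest exponent:
alpha = omega^10*3 + omega^4*2 + omega^3*7 + omega*9
beta = omega^14*3 + omega^9*8 + omega^2*7
Term 1: alpha has omega^10*3, beta has omega^14*3
Term 2: alpha has omega^4*2, beta has omega^9*8
Term 3: alpha has omega^3*7, beta has omega^2*7
Term 4: alpha has omega^1*9, beta has omega^0*0
Result: alpha < beta

alpha < beta
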